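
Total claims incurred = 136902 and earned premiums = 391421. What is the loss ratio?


Loss ratio = claims / premiums
= 136902 / 391421
= 0.3498


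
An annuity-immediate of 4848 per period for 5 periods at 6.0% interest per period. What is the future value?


FV = PMT * ((1+i)^n - 1) / i
= 4848 * ((1.06)^5 - 1) / 0.06
= 4848 * (1.338226 - 1) / 0.06
= 27328.6267


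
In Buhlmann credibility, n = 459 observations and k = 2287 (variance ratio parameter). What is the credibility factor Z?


Z = n / (n + k)
= 459 / (459 + 2287)
= 459 / 2746
= 0.1672


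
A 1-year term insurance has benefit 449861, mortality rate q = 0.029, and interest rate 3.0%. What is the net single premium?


NSP = benefit * q * v
v = 1/(1+i) = 0.970874
NSP = 449861 * 0.029 * 0.970874
= 12665.9893


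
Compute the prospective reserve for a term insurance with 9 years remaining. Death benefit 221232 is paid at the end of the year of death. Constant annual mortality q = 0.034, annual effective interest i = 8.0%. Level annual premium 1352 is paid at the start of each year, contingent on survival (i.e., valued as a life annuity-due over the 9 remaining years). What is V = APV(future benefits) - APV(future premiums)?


v = 1/(1+i) = 0.925926
APV(future benefits) per unit = sum_{k=0}^{8} k_p_x * q * v^(k+1) = 0.188962
APV(future benefits) = 221232 * 0.188962 = 41804.4771
Life annuity-due factor ä_{x:9} = sum_{k=0}^{8} k_p_x * v^k = 6.002328
APV(future premiums) = 1352 * 6.002328 = 8115.1468
V = 41804.4771 - 8115.1468
= 33689.3303


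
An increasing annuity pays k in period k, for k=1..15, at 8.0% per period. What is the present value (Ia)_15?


(Ia)_n = sum_{k=1}^{n} k * v^k, v = 1/(1+i)
v = 0.925926
Sum computed term by term:
(Ia)_15 = 56.4451


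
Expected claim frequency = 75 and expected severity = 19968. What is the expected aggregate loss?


E[S] = E[N] * E[X]
= 75 * 19968
= 1.4976e+06


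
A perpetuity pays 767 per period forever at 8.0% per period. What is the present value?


PV = PMT / i
= 767 / 0.08
= 9587.5


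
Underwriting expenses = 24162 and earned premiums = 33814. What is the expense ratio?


Expense ratio = expenses / premiums
= 24162 / 33814
= 0.7146


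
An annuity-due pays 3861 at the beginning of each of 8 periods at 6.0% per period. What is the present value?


PV_due = PMT * (1-(1+i)^(-n))/i * (1+i)
PV_immediate = 23976.0139
PV_due = 23976.0139 * 1.06
= 25414.5747


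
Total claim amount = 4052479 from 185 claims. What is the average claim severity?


severity = total / number
= 4052479 / 185
= 21905.2919


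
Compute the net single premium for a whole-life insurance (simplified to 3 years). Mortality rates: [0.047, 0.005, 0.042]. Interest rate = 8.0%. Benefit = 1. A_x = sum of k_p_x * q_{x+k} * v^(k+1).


v = 0.925926
Year 0: k_p_x=1.0, q=0.047, term=0.043519
Year 1: k_p_x=0.953, q=0.005, term=0.004085
Year 2: k_p_x=0.948235, q=0.042, term=0.031615
A_x = 0.0792


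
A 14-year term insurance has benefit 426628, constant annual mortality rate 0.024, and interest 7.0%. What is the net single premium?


NSP = benefit * sum_{k=0}^{n-1} k_p_x * q * v^(k+1)
With constant q=0.024, v=0.934579
Sum = 0.184849
NSP = 426628 * 0.184849
= 78861.5682


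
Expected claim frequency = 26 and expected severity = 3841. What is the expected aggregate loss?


E[S] = E[N] * E[X]
= 26 * 3841
= 99866


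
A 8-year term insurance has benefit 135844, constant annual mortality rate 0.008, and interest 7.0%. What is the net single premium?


NSP = benefit * sum_{k=0}^{n-1} k_p_x * q * v^(k+1)
With constant q=0.008, v=0.934579
Sum = 0.046586
NSP = 135844 * 0.046586
= 6328.4222


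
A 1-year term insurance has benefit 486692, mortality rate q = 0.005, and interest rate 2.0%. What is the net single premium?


NSP = benefit * q * v
v = 1/(1+i) = 0.980392
NSP = 486692 * 0.005 * 0.980392
= 2385.7451


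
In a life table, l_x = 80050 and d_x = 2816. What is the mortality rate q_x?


q_x = d_x / l_x
= 2816 / 80050
= 0.0352


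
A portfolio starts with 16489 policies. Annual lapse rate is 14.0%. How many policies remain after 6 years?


remaining = initial * (1 - lapse)^years
= 16489 * (1 - 0.14)^6
= 16489 * 0.404567
= 6670.9091


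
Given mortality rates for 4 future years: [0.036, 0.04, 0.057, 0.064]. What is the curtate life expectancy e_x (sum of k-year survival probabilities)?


e_x = sum_{k=1}^{n} k_p_x
k_p_x values:
  1_p_x = 0.964
  2_p_x = 0.92544
  3_p_x = 0.87269
  4_p_x = 0.816838
e_x = 3.579


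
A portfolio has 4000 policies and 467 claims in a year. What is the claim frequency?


frequency = claims / policies
= 467 / 4000
= 0.1168


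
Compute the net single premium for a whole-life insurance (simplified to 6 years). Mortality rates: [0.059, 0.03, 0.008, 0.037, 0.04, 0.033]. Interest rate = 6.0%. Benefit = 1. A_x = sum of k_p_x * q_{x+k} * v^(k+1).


v = 0.943396
Year 0: k_p_x=1.0, q=0.059, term=0.05566
Year 1: k_p_x=0.941, q=0.03, term=0.025125
Year 2: k_p_x=0.91277, q=0.008, term=0.006131
Year 3: k_p_x=0.905468, q=0.037, term=0.026537
Year 4: k_p_x=0.871966, q=0.04, term=0.026063
Year 5: k_p_x=0.837087, q=0.033, term=0.019474
A_x = 0.159


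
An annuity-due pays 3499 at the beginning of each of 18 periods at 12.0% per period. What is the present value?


PV_due = PMT * (1-(1+i)^(-n))/i * (1+i)
PV_immediate = 25366.5956
PV_due = 25366.5956 * 1.12
= 28410.5871


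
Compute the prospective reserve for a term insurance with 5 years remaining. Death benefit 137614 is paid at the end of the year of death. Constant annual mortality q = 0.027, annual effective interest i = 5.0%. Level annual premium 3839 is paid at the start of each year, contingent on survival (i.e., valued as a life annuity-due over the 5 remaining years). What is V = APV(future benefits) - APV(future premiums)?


v = 1/(1+i) = 0.952381
APV(future benefits) per unit = sum_{k=0}^{4} k_p_x * q * v^(k+1) = 0.111047
APV(future benefits) = 137614 * 0.111047 = 15281.6469
Life annuity-due factor ä_{x:5} = sum_{k=0}^{4} k_p_x * v^k = 4.318502
APV(future premiums) = 3839 * 4.318502 = 16578.7273
V = 15281.6469 - 16578.7273
= -1297.0804


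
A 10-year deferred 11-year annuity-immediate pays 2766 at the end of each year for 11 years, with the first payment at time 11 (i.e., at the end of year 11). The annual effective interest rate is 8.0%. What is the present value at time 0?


PV at time 10 of the 11-year annuity-immediate:
a_n = 2766 * (1-(1+0.08)^(-11))/0.08 = 19746.3751
Discount back 10 years to time 0:
PV = 19746.3751 * (1+0.08)^(-10)
= 19746.3751 * 0.463193
= 9146.3924


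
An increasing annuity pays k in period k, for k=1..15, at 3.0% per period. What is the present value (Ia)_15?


(Ia)_n = sum_{k=1}^{n} k * v^k, v = 1/(1+i)
v = 0.970874
Sum computed term by term:
(Ia)_15 = 88.9381


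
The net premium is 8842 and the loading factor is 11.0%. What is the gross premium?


Gross = net * (1 + loading)
= 8842 * (1 + 0.11)
= 8842 * 1.11
= 9814.62


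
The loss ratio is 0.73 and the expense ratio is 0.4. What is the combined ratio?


Combined ratio = loss ratio + expense ratio
= 0.73 + 0.4
= 1.13


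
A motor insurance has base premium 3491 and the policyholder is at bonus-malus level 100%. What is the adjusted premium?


adjusted = base * BM_level / 100
= 3491 * 100 / 100
= 3491 * 1.0
= 3491.0


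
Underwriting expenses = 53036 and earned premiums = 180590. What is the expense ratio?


Expense ratio = expenses / premiums
= 53036 / 180590
= 0.2937


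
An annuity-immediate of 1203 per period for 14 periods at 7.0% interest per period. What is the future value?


FV = PMT * ((1+i)^n - 1) / i
= 1203 * ((1.07)^14 - 1) / 0.07
= 1203 * (2.578534 - 1) / 0.07
= 27128.2369


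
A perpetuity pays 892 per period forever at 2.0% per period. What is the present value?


PV = PMT / i
= 892 / 0.02
= 44600.0


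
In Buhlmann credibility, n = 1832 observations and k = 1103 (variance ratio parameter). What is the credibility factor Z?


Z = n / (n + k)
= 1832 / (1832 + 1103)
= 1832 / 2935
= 0.6242


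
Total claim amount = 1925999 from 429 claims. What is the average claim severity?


severity = total / number
= 1925999 / 429
= 4489.5082


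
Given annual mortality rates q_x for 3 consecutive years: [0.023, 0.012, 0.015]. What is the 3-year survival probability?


p_k = 1 - q_k for each year
Survival = product of (1 - q_k)
= 0.977 * 0.988 * 0.985
= 0.9508


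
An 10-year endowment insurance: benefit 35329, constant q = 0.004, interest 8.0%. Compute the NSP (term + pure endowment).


Term component = 933.7022
Pure endowment = 10_p_x * v^10 * benefit = 0.960712 * 0.463193 * 35329 = 15721.2536
NSP = 16654.9558


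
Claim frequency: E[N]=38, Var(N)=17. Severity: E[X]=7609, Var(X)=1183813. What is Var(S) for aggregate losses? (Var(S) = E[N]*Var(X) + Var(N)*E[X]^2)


Var(S) = E[N]*Var(X) + Var(N)*E[X]^2
= 38*1183813 + 17*7609^2
= 44984894 + 984246977
= 1.0292e+09


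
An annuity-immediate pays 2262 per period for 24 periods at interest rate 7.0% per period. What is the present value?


PV = PMT * (1 - (1+i)^(-n)) / i
= 2262 * (1 - (1+0.07)^(-24)) / 0.07
= 2262 * (1 - 0.197147) / 0.07
= 2262 * 11.469334
= 25943.6335


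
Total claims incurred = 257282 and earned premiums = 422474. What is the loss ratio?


Loss ratio = claims / premiums
= 257282 / 422474
= 0.609


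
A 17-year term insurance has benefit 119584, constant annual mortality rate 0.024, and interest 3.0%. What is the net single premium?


NSP = benefit * sum_{k=0}^{n-1} k_p_x * q * v^(k+1)
With constant q=0.024, v=0.970874
Sum = 0.266522
NSP = 119584 * 0.266522
= 31871.7264


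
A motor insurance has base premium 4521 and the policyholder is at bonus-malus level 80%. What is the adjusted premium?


adjusted = base * BM_level / 100
= 4521 * 80 / 100
= 4521 * 0.8
= 3616.8


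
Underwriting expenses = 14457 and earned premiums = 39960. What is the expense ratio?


Expense ratio = expenses / premiums
= 14457 / 39960
= 0.3618


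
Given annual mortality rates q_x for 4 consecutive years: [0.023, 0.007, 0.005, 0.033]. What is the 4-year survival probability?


p_k = 1 - q_k for each year
Survival = product of (1 - q_k)
= 0.977 * 0.993 * 0.995 * 0.967
= 0.9335


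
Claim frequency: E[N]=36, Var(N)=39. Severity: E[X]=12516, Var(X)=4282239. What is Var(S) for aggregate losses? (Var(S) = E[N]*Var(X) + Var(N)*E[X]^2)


Var(S) = E[N]*Var(X) + Var(N)*E[X]^2
= 36*4282239 + 39*12516^2
= 154160604 + 6109359984
= 6.2635e+09


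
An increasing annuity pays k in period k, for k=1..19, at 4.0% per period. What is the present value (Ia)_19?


(Ia)_n = sum_{k=1}^{n} k * v^k, v = 1/(1+i)
v = 0.961538
Sum computed term by term:
(Ia)_19 = 116.0273


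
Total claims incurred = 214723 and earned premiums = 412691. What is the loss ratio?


Loss ratio = claims / premiums
= 214723 / 412691
= 0.5203


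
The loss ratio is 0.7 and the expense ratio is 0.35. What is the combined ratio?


Combined ratio = loss ratio + expense ratio
= 0.7 + 0.35
= 1.05


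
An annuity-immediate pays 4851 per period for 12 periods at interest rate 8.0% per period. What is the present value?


PV = PMT * (1 - (1+i)^(-n)) / i
= 4851 * (1 - (1+0.08)^(-12)) / 0.08
= 4851 * (1 - 0.397114) / 0.08
= 4851 * 7.536078
= 36557.5145


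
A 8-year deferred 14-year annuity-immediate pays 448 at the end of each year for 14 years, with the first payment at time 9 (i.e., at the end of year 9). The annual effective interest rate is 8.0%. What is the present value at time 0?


PV at time 8 of the 14-year annuity-immediate:
a_n = 448 * (1-(1+0.08)^(-14))/0.08 = 3693.4182
Discount back 8 years to time 0:
PV = 3693.4182 * (1+0.08)^(-8)
= 3693.4182 * 0.540269
= 1995.4389


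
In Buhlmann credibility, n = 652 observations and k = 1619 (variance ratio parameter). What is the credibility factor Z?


Z = n / (n + k)
= 652 / (652 + 1619)
= 652 / 2271
= 0.2871


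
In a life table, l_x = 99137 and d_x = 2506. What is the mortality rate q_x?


q_x = d_x / l_x
= 2506 / 99137
= 0.0253


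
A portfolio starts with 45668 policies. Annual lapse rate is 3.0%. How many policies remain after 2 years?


remaining = initial * (1 - lapse)^years
= 45668 * (1 - 0.03)^2
= 45668 * 0.9409
= 42969.0212


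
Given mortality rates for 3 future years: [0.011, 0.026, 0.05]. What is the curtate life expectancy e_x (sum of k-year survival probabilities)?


e_x = sum_{k=1}^{n} k_p_x
k_p_x values:
  1_p_x = 0.989
  2_p_x = 0.963286
  3_p_x = 0.915122
e_x = 2.8674


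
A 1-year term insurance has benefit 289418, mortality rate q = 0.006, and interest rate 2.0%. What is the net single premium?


NSP = benefit * q * v
v = 1/(1+i) = 0.980392
NSP = 289418 * 0.006 * 0.980392
= 1702.4588


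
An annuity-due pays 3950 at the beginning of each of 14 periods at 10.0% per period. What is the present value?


PV_due = PMT * (1-(1+i)^(-n))/i * (1+i)
PV_immediate = 29098.4155
PV_due = 29098.4155 * 1.1
= 32008.257


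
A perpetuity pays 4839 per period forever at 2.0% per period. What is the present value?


PV = PMT / i
= 4839 / 0.02
= 241950.0


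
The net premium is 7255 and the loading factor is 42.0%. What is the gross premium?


Gross = net * (1 + loading)
= 7255 * (1 + 0.42)
= 7255 * 1.42
= 10302.1


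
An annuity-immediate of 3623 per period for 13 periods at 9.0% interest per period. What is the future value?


FV = PMT * ((1+i)^n - 1) / i
= 3623 * ((1.09)^13 - 1) / 0.09
= 3623 * (3.065805 - 1) / 0.09
= 83160.1123


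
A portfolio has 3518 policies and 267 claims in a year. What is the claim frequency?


frequency = claims / policies
= 267 / 3518
= 0.0759


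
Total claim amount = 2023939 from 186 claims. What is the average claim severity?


severity = total / number
= 2023939 / 186
= 10881.3925


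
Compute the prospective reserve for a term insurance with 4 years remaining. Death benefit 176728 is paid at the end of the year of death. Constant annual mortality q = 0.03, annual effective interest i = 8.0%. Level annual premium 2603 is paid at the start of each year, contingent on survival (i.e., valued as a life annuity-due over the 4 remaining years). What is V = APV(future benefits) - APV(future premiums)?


v = 1/(1+i) = 0.925926
APV(future benefits) per unit = sum_{k=0}^{3} k_p_x * q * v^(k+1) = 0.095259
APV(future benefits) = 176728 * 0.095259 = 16834.9497
Life annuity-due factor ä_{x:4} = sum_{k=0}^{3} k_p_x * v^k = 3.429327
APV(future premiums) = 2603 * 3.429327 = 8926.5395
V = 16834.9497 - 8926.5395
= 7908.4102


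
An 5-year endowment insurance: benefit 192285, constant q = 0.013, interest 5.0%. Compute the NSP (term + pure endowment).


Term component = 10558.1182
Pure endowment = 5_p_x * v^5 * benefit = 0.936668 * 0.783526 * 192285 = 141118.7349
NSP = 151676.8531


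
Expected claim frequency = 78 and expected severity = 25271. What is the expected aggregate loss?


E[S] = E[N] * E[X]
= 78 * 25271
= 1.9711e+06


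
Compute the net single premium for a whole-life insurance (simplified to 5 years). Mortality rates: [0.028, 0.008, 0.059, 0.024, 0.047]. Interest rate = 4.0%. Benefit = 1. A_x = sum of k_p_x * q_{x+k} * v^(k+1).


v = 0.961538
Year 0: k_p_x=1.0, q=0.028, term=0.026923
Year 1: k_p_x=0.972, q=0.008, term=0.007189
Year 2: k_p_x=0.964224, q=0.059, term=0.050574
Year 3: k_p_x=0.907335, q=0.024, term=0.018614
Year 4: k_p_x=0.885559, q=0.047, term=0.03421
A_x = 0.1375


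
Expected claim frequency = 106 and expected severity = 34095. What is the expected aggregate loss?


E[S] = E[N] * E[X]
= 106 * 34095
= 3.6141e+06


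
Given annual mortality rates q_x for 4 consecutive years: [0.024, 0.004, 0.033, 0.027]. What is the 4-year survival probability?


p_k = 1 - q_k for each year
Survival = product of (1 - q_k)
= 0.976 * 0.996 * 0.967 * 0.973
= 0.9146


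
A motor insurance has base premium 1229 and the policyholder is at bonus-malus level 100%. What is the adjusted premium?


adjusted = base * BM_level / 100
= 1229 * 100 / 100
= 1229 * 1.0
= 1229.0


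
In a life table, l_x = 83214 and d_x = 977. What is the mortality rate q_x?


q_x = d_x / l_x
= 977 / 83214
= 0.0117


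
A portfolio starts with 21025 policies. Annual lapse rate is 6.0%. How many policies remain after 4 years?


remaining = initial * (1 - lapse)^years
= 21025 * (1 - 0.06)^4
= 21025 * 0.780749
= 16415.2469


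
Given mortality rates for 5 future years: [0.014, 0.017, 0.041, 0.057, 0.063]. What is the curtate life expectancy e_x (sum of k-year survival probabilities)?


e_x = sum_{k=1}^{n} k_p_x
k_p_x values:
  1_p_x = 0.986
  2_p_x = 0.969238
  3_p_x = 0.929499
  4_p_x = 0.876518
  5_p_x = 0.821297
e_x = 4.5826


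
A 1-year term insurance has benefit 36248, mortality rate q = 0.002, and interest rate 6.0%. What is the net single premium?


NSP = benefit * q * v
v = 1/(1+i) = 0.943396
NSP = 36248 * 0.002 * 0.943396
= 68.3925


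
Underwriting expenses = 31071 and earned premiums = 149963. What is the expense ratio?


Expense ratio = expenses / premiums
= 31071 / 149963
= 0.2072


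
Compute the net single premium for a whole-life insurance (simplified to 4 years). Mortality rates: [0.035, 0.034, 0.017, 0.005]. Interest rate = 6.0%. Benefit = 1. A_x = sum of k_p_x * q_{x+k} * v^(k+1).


v = 0.943396
Year 0: k_p_x=1.0, q=0.035, term=0.033019
Year 1: k_p_x=0.965, q=0.034, term=0.029201
Year 2: k_p_x=0.93219, q=0.017, term=0.013306
Year 3: k_p_x=0.916343, q=0.005, term=0.003629
A_x = 0.0792


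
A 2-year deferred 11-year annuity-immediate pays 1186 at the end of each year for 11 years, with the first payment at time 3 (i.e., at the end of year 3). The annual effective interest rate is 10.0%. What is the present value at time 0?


PV at time 2 of the 11-year annuity-immediate:
a_n = 1186 * (1-(1+0.1)^(-11))/0.1 = 7703.1424
Discount back 2 years to time 0:
PV = 7703.1424 * (1+0.1)^(-2)
= 7703.1424 * 0.826446
= 6366.2333


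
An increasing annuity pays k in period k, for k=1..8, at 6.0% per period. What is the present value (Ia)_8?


(Ia)_n = sum_{k=1}^{n} k * v^k, v = 1/(1+i)
v = 0.943396
Sum computed term by term:
(Ia)_8 = 26.0514


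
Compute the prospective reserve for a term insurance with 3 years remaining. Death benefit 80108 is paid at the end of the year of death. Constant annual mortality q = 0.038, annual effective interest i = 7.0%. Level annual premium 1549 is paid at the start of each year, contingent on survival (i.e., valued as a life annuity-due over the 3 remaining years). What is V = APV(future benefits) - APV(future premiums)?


v = 1/(1+i) = 0.934579
APV(future benefits) per unit = sum_{k=0}^{2} k_p_x * q * v^(k+1) = 0.09615
APV(future benefits) = 80108 * 0.09615 = 7702.3912
Life annuity-due factor ä_{x:3} = sum_{k=0}^{2} k_p_x * v^k = 2.707384
APV(future premiums) = 1549 * 2.707384 = 4193.7379
V = 7702.3912 - 4193.7379
= 3508.6533


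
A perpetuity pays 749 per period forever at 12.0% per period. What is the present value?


PV = PMT / i
= 749 / 0.12
= 6241.6667


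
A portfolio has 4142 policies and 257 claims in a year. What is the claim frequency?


frequency = claims / policies
= 257 / 4142
= 0.062


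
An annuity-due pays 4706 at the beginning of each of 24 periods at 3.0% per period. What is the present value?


PV_due = PMT * (1-(1+i)^(-n))/i * (1+i)
PV_immediate = 79698.6612
PV_due = 79698.6612 * 1.03
= 82089.6211


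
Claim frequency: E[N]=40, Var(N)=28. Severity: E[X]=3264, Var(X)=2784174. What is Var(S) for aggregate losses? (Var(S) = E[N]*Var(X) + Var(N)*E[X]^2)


Var(S) = E[N]*Var(X) + Var(N)*E[X]^2
= 40*2784174 + 28*3264^2
= 111366960 + 298303488
= 4.0967e+08


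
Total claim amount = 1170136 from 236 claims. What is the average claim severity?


severity = total / number
= 1170136 / 236
= 4958.2034


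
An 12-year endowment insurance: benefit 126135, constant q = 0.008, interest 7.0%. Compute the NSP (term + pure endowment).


Term component = 7720.585
Pure endowment = 12_p_x * v^12 * benefit = 0.908113 * 0.444012 * 126135 = 50859.2961
NSP = 58579.8811


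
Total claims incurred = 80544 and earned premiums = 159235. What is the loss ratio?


Loss ratio = claims / premiums
= 80544 / 159235
= 0.5058


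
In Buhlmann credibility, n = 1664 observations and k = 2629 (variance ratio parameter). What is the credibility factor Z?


Z = n / (n + k)
= 1664 / (1664 + 2629)
= 1664 / 4293
= 0.3876


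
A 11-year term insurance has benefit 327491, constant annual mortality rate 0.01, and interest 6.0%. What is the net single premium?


NSP = benefit * sum_{k=0}^{n-1} k_p_x * q * v^(k+1)
With constant q=0.01, v=0.943396
Sum = 0.075478
NSP = 327491 * 0.075478
= 24718.4114


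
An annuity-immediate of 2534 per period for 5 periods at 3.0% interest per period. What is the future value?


FV = PMT * ((1+i)^n - 1) / i
= 2534 * ((1.03)^5 - 1) / 0.03
= 2534 * (1.159274 - 1) / 0.03
= 13453.3501


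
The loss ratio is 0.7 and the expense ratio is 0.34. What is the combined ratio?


Combined ratio = loss ratio + expense ratio
= 0.7 + 0.34
= 1.04


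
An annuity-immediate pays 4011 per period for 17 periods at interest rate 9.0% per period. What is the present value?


PV = PMT * (1 - (1+i)^(-n)) / i
= 4011 * (1 - (1+0.09)^(-17)) / 0.09
= 4011 * (1 - 0.231073) / 0.09
= 4011 * 8.543631
= 34268.5054


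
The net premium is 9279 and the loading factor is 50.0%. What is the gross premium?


Gross = net * (1 + loading)
= 9279 * (1 + 0.5)
= 9279 * 1.5
= 13918.5


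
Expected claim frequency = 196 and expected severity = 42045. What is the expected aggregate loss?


E[S] = E[N] * E[X]
= 196 * 42045
= 8.2408e+06


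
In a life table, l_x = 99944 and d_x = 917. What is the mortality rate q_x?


q_x = d_x / l_x
= 917 / 99944
= 0.0092


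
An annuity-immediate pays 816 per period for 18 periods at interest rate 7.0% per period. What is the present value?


PV = PMT * (1 - (1+i)^(-n)) / i
= 816 * (1 - (1+0.07)^(-18)) / 0.07
= 816 * (1 - 0.295864) / 0.07
= 816 * 10.059087
= 8208.2149


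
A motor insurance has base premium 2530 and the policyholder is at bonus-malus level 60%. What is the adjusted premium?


adjusted = base * BM_level / 100
= 2530 * 60 / 100
= 2530 * 0.6
= 1518.0


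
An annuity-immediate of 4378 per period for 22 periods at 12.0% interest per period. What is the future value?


FV = PMT * ((1+i)^n - 1) / i
= 4378 * ((1.12)^22 - 1) / 0.12
= 4378 * (12.10031 - 1) / 0.12
= 404976.3119


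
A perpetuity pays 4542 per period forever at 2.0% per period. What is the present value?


PV = PMT / i
= 4542 / 0.02
= 227100.0


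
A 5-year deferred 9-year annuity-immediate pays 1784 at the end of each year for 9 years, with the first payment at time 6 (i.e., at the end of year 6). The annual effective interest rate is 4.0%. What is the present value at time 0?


PV at time 5 of the 9-year annuity-immediate:
a_n = 1784 * (1-(1+0.04)^(-9))/0.04 = 13264.6316
Discount back 5 years to time 0:
PV = 13264.6316 * (1+0.04)^(-5)
= 13264.6316 * 0.821927
= 10902.5603


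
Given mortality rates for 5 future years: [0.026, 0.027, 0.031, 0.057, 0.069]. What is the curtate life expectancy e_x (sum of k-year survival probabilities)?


e_x = sum_{k=1}^{n} k_p_x
k_p_x values:
  1_p_x = 0.974
  2_p_x = 0.947702
  3_p_x = 0.918323
  4_p_x = 0.865979
  5_p_x = 0.806226
e_x = 4.5122


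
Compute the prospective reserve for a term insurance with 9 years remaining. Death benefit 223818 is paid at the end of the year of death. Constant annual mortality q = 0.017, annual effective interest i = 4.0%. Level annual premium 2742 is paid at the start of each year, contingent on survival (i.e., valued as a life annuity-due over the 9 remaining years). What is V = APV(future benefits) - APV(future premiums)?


v = 1/(1+i) = 0.961538
APV(future benefits) per unit = sum_{k=0}^{8} k_p_x * q * v^(k+1) = 0.118667
APV(future benefits) = 223818 * 0.118667 = 26559.7128
Life annuity-due factor ä_{x:9} = sum_{k=0}^{8} k_p_x * v^k = 7.259601
APV(future premiums) = 2742 * 7.259601 = 19905.8273
V = 26559.7128 - 19905.8273
= 6653.8855


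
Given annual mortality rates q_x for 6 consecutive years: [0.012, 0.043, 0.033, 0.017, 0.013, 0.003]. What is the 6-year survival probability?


p_k = 1 - q_k for each year
Survival = product of (1 - q_k)
= 0.988 * 0.957 * 0.967 * 0.983 * 0.987 * 0.997
= 0.8844


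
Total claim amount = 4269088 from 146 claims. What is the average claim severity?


severity = total / number
= 4269088 / 146
= 29240.3288


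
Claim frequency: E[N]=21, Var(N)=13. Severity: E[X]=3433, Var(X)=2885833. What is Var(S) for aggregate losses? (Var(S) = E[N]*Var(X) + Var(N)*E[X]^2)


Var(S) = E[N]*Var(X) + Var(N)*E[X]^2
= 21*2885833 + 13*3433^2
= 60602493 + 153211357
= 2.1381e+08


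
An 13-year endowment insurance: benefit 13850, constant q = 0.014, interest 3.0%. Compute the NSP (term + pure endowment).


Term component = 1908.5382
Pure endowment = 13_p_x * v^13 * benefit = 0.83253 * 0.680951 * 13850 = 7851.737
NSP = 9760.2753


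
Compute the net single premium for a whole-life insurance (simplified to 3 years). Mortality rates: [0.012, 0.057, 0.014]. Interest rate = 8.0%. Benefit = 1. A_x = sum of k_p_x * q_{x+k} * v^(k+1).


v = 0.925926
Year 0: k_p_x=1.0, q=0.012, term=0.011111
Year 1: k_p_x=0.988, q=0.057, term=0.048282
Year 2: k_p_x=0.931684, q=0.014, term=0.010354
A_x = 0.0697


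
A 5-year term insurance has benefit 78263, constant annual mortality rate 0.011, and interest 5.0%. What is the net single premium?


NSP = benefit * sum_{k=0}^{n-1} k_p_x * q * v^(k+1)
With constant q=0.011, v=0.952381
Sum = 0.046638
NSP = 78263 * 0.046638
= 3650.0463


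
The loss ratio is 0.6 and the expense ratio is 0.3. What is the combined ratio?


Combined ratio = loss ratio + expense ratio
= 0.6 + 0.3
= 0.9


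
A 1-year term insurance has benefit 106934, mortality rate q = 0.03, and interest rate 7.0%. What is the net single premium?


NSP = benefit * q * v
v = 1/(1+i) = 0.934579
NSP = 106934 * 0.03 * 0.934579
= 2998.1495


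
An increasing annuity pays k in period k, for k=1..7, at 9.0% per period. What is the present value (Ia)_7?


(Ia)_n = sum_{k=1}^{n} k * v^k, v = 1/(1+i)
v = 0.917431
Sum computed term by term:
(Ia)_7 = 18.4075


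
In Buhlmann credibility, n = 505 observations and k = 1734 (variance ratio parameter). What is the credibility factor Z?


Z = n / (n + k)
= 505 / (505 + 1734)
= 505 / 2239
= 0.2255


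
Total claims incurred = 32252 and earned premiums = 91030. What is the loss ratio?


Loss ratio = claims / premiums
= 32252 / 91030
= 0.3543


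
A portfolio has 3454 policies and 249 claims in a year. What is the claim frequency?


frequency = claims / policies
= 249 / 3454
= 0.0721


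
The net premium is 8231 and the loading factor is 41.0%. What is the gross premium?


Gross = net * (1 + loading)
= 8231 * (1 + 0.41)
= 8231 * 1.41
= 11605.71


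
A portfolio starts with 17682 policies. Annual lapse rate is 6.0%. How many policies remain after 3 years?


remaining = initial * (1 - lapse)^years
= 17682 * (1 - 0.06)^3
= 17682 * 0.830584
= 14686.3863


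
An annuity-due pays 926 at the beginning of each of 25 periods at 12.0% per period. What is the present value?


PV_due = PMT * (1-(1+i)^(-n))/i * (1+i)
PV_immediate = 7262.7468
PV_due = 7262.7468 * 1.12
= 8134.2764


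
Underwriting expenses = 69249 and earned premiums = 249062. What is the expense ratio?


Expense ratio = expenses / premiums
= 69249 / 249062
= 0.278


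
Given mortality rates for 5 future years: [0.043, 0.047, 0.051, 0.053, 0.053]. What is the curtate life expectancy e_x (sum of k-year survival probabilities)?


e_x = sum_{k=1}^{n} k_p_x
k_p_x values:
  1_p_x = 0.957
  2_p_x = 0.912021
  3_p_x = 0.865508
  4_p_x = 0.819636
  5_p_x = 0.776195
e_x = 4.3304


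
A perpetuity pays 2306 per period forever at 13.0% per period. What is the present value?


PV = PMT / i
= 2306 / 0.13
= 17738.4615


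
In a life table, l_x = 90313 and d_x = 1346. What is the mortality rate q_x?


q_x = d_x / l_x
= 1346 / 90313
= 0.0149


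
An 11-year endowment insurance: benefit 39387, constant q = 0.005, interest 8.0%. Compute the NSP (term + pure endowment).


Term component = 1376.5171
Pure endowment = 11_p_x * v^11 * benefit = 0.946355 * 0.428883 * 39387 = 15986.2088
NSP = 17362.7259


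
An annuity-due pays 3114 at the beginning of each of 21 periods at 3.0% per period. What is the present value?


PV_due = PMT * (1-(1+i)^(-n))/i * (1+i)
PV_immediate = 48002.3852
PV_due = 48002.3852 * 1.03
= 49442.4567


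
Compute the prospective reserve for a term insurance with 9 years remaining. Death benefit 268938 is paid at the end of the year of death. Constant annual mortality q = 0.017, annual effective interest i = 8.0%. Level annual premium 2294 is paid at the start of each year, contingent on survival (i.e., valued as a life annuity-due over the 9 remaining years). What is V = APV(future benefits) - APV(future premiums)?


v = 1/(1+i) = 0.925926
APV(future benefits) per unit = sum_{k=0}^{8} k_p_x * q * v^(k+1) = 0.100122
APV(future benefits) = 268938 * 0.100122 = 26926.679
Life annuity-due factor ä_{x:9} = sum_{k=0}^{8} k_p_x * v^k = 6.360708
APV(future premiums) = 2294 * 6.360708 = 14591.4641
V = 26926.679 - 14591.4641
= 12335.2149


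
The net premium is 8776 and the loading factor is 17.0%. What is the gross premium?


Gross = net * (1 + loading)
= 8776 * (1 + 0.17)
= 8776 * 1.17
= 10267.92


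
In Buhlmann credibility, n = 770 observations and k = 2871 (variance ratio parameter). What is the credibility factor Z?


Z = n / (n + k)
= 770 / (770 + 2871)
= 770 / 3641
= 0.2115


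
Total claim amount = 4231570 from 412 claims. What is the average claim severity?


severity = total / number
= 4231570 / 412
= 10270.801


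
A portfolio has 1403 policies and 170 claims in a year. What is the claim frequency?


frequency = claims / policies
= 170 / 1403
= 0.1212


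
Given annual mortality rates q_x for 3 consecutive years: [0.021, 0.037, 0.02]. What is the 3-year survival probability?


p_k = 1 - q_k for each year
Survival = product of (1 - q_k)
= 0.979 * 0.963 * 0.98
= 0.9239


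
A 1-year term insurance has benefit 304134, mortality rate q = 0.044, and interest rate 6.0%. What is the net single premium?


NSP = benefit * q * v
v = 1/(1+i) = 0.943396
NSP = 304134 * 0.044 * 0.943396
= 12624.4302


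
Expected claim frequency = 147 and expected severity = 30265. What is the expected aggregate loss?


E[S] = E[N] * E[X]
= 147 * 30265
= 4.4490e+06


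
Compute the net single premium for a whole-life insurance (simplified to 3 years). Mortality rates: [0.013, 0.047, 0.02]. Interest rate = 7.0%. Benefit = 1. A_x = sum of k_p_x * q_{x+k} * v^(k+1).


v = 0.934579
Year 0: k_p_x=1.0, q=0.013, term=0.01215
Year 1: k_p_x=0.987, q=0.047, term=0.040518
Year 2: k_p_x=0.940611, q=0.02, term=0.015356
A_x = 0.068


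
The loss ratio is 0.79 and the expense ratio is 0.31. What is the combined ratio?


Combined ratio = loss ratio + expense ratio
= 0.79 + 0.31
= 1.1


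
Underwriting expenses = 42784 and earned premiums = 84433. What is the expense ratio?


Expense ratio = expenses / premiums
= 42784 / 84433
= 0.5067


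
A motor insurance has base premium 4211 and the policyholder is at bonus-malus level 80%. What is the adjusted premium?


adjusted = base * BM_level / 100
= 4211 * 80 / 100
= 4211 * 0.8
= 3368.8


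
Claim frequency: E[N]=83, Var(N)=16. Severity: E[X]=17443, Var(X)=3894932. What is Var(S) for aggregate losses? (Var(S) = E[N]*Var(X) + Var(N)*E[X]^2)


Var(S) = E[N]*Var(X) + Var(N)*E[X]^2
= 83*3894932 + 16*17443^2
= 323279356 + 4868131984
= 5.1914e+09


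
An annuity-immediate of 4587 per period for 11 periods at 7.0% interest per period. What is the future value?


FV = PMT * ((1+i)^n - 1) / i
= 4587 * ((1.07)^11 - 1) / 0.07
= 4587 * (2.104852 - 1) / 0.07
= 72399.3701


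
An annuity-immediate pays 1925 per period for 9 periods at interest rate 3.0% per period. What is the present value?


PV = PMT * (1 - (1+i)^(-n)) / i
= 1925 * (1 - (1+0.03)^(-9)) / 0.03
= 1925 * (1 - 0.766417) / 0.03
= 1925 * 7.786109
= 14988.2597


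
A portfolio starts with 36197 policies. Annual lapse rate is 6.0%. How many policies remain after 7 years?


remaining = initial * (1 - lapse)^years
= 36197 * (1 - 0.06)^7
= 36197 * 0.648478
= 23472.9435


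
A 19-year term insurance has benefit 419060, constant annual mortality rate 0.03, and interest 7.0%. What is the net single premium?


NSP = benefit * sum_{k=0}^{n-1} k_p_x * q * v^(k+1)
With constant q=0.03, v=0.934579
Sum = 0.253496
NSP = 419060 * 0.253496
= 106229.9386


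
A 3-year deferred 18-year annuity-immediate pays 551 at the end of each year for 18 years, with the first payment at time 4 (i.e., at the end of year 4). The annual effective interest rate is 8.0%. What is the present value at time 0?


PV at time 3 of the 18-year annuity-immediate:
a_n = 551 * (1-(1+0.08)^(-18))/0.08 = 5163.9098
Discount back 3 years to time 0:
PV = 5163.9098 * (1+0.08)^(-3)
= 5163.9098 * 0.793832
= 4099.2781


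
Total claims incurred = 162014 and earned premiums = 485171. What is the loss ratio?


Loss ratio = claims / premiums
= 162014 / 485171
= 0.3339


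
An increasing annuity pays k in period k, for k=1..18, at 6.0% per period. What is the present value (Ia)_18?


(Ia)_n = sum_{k=1}^{n} k * v^k, v = 1/(1+i)
v = 0.943396
Sum computed term by term:
(Ia)_18 = 86.1845


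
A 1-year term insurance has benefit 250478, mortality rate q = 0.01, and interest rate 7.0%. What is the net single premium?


NSP = benefit * q * v
v = 1/(1+i) = 0.934579
NSP = 250478 * 0.01 * 0.934579
= 2340.9159


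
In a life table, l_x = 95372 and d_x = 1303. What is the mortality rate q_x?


q_x = d_x / l_x
= 1303 / 95372
= 0.0137


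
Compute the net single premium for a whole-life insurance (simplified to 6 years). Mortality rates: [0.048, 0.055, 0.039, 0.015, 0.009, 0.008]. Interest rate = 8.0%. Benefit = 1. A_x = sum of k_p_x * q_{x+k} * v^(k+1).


v = 0.925926
Year 0: k_p_x=1.0, q=0.048, term=0.044444
Year 1: k_p_x=0.952, q=0.055, term=0.04489
Year 2: k_p_x=0.89964, q=0.039, term=0.027852
Year 3: k_p_x=0.864554, q=0.015, term=0.009532
Year 4: k_p_x=0.851586, q=0.009, term=0.005216
Year 5: k_p_x=0.843921, q=0.008, term=0.004255
A_x = 0.1362


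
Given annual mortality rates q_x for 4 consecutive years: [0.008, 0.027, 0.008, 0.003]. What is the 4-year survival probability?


p_k = 1 - q_k for each year
Survival = product of (1 - q_k)
= 0.992 * 0.973 * 0.992 * 0.997
= 0.9546


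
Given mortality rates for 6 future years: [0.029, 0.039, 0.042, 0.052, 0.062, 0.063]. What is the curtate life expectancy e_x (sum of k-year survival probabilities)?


e_x = sum_{k=1}^{n} k_p_x
k_p_x values:
  1_p_x = 0.971
  2_p_x = 0.933131
  3_p_x = 0.893939
  4_p_x = 0.847455
  5_p_x = 0.794912
  6_p_x = 0.744833
e_x = 5.1853


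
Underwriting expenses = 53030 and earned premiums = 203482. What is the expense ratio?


Expense ratio = expenses / premiums
= 53030 / 203482
= 0.2606


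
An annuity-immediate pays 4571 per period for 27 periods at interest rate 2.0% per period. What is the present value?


PV = PMT * (1 - (1+i)^(-n)) / i
= 4571 * (1 - (1+0.02)^(-27)) / 0.02
= 4571 * (1 - 0.585862) / 0.02
= 4571 * 20.706898
= 94651.2299


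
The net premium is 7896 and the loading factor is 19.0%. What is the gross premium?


Gross = net * (1 + loading)
= 7896 * (1 + 0.19)
= 7896 * 1.19
= 9396.24


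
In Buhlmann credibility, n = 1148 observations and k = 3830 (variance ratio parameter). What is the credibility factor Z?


Z = n / (n + k)
= 1148 / (1148 + 3830)
= 1148 / 4978
= 0.2306


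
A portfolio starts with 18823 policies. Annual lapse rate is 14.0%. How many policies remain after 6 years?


remaining = initial * (1 - lapse)^years
= 18823 * (1 - 0.14)^6
= 18823 * 0.404567
= 7615.1691


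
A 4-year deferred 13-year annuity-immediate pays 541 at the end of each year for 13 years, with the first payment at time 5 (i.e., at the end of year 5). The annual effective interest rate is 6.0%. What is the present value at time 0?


PV at time 4 of the 13-year annuity-immediate:
a_n = 541 * (1-(1+0.06)^(-13))/0.06 = 4789.3015
Discount back 4 years to time 0:
PV = 4789.3015 * (1+0.06)^(-4)
= 4789.3015 * 0.792094
= 3793.5754


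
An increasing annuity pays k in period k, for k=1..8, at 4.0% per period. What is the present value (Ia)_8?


(Ia)_n = sum_{k=1}^{n} k * v^k, v = 1/(1+i)
v = 0.961538
Sum computed term by term:
(Ia)_8 = 28.9133


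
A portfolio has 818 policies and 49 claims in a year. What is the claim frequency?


frequency = claims / policies
= 49 / 818
= 0.0599


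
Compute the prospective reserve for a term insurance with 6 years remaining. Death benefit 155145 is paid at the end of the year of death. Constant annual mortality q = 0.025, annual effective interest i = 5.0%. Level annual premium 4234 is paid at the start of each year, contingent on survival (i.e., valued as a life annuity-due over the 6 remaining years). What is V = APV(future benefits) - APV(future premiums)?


v = 1/(1+i) = 0.952381
APV(future benefits) per unit = sum_{k=0}^{5} k_p_x * q * v^(k+1) = 0.11965
APV(future benefits) = 155145 * 0.11965 = 18563.0996
Life annuity-due factor ä_{x:6} = sum_{k=0}^{5} k_p_x * v^k = 5.0253
APV(future premiums) = 4234 * 5.0253 = 21277.1206
V = 18563.0996 - 21277.1206
= -2714.021


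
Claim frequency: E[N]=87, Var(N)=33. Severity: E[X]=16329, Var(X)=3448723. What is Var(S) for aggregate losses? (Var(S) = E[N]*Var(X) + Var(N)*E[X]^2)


Var(S) = E[N]*Var(X) + Var(N)*E[X]^2
= 87*3448723 + 33*16329^2
= 300038901 + 8798995953
= 9.0990e+09


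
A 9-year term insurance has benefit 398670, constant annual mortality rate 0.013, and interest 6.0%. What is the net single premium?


NSP = benefit * sum_{k=0}^{n-1} k_p_x * q * v^(k+1)
With constant q=0.013, v=0.943396
Sum = 0.084386
NSP = 398670 * 0.084386
= 33642.1546


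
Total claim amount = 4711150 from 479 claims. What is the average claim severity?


severity = total / number
= 4711150 / 479
= 9835.3862


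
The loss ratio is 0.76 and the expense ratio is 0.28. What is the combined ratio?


Combined ratio = loss ratio + expense ratio
= 0.76 + 0.28
= 1.04


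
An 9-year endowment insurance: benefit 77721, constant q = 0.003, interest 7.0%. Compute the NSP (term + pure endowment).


Term component = 1503.0309
Pure endowment = 9_p_x * v^9 * benefit = 0.973322 * 0.543934 * 77721 = 41147.2491
NSP = 42650.2799


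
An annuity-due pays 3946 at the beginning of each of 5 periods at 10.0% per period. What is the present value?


PV_due = PMT * (1-(1+i)^(-n))/i * (1+i)
PV_immediate = 14958.4446
PV_due = 14958.4446 * 1.1
= 16454.2891


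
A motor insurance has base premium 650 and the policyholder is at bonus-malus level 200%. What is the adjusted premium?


adjusted = base * BM_level / 100
= 650 * 200 / 100
= 650 * 2.0
= 1300.0


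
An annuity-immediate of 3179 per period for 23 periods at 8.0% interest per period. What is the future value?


FV = PMT * ((1+i)^n - 1) / i
= 3179 * ((1.08)^23 - 1) / 0.08
= 3179 * (5.871464 - 1) / 0.08
= 193579.7866


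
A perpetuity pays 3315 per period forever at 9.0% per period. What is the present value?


PV = PMT / i
= 3315 / 0.09
= 36833.3333
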